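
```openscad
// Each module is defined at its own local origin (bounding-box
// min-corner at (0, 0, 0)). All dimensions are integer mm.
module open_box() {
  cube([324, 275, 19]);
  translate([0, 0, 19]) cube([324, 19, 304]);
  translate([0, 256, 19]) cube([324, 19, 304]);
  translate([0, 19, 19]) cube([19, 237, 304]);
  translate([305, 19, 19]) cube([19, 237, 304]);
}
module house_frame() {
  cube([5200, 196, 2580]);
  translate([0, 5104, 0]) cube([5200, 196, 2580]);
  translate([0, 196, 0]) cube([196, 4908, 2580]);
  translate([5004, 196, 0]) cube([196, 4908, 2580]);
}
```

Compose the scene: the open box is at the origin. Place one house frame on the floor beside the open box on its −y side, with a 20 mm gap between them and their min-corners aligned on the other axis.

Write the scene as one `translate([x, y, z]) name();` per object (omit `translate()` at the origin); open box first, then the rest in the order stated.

open_box();
translate([0, -5320, 0]) house_frame();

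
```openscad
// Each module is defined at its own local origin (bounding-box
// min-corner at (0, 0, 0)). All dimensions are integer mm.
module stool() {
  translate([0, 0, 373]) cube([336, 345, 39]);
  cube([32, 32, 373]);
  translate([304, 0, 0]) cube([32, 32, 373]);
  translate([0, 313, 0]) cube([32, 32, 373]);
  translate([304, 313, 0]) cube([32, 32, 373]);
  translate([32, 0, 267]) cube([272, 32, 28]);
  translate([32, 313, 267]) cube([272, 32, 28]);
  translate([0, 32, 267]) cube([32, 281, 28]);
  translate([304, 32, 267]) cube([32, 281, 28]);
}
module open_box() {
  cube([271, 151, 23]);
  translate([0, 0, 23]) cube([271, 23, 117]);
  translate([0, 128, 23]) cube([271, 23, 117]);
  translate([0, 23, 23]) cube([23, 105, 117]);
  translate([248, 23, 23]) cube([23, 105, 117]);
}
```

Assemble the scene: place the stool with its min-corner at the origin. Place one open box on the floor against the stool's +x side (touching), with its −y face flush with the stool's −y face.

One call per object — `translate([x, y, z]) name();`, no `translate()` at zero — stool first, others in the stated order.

stool();
translate([336, 0, 0]) open_box();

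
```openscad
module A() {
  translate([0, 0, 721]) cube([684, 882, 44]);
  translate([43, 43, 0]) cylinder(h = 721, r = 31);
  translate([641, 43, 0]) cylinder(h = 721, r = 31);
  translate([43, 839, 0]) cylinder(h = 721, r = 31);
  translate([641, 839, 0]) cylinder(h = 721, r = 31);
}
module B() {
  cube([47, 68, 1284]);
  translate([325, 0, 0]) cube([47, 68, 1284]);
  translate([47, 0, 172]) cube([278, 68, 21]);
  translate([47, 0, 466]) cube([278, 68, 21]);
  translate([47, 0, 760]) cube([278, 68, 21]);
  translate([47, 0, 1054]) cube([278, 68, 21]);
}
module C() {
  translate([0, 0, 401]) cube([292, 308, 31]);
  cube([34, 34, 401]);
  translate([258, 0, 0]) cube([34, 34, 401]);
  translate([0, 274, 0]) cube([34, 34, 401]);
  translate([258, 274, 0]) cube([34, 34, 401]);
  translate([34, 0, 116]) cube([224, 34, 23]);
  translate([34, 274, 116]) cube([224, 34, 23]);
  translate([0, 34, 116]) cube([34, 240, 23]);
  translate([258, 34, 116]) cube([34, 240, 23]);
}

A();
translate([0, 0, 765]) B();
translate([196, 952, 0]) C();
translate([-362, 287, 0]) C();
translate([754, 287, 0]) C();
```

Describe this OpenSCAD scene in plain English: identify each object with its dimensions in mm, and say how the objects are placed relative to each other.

A is a rectangular dining table. The top is 684×882×44 mm with its upper surface at z = 765 mm. It stands on four round legs of 62 mm diameter, each leg's bounding box inset 12 mm from the nearest pair of top edges, running from the floor to the underside of the top.

B is a wooden ladder with two side rails of 47×68 mm section and 1284 mm height, set 372 mm apart overall. Between them run 4 rectangular rungs (68 mm deep, 21 mm thick), front faces flush with the rails' −y face. The bottom of the first rung is 172 mm above the floor and each subsequent rung is 294 mm higher than the one below.

C is a simple wooden stool: a rectangular seat 292 mm (x) by 308 mm (y), 31 mm thick, top face at z = 432 mm, on four square legs, each 34×34 mm in cross-section. The legs rest on z = 0, each flush with a corner of the seat. Four stretchers, 34 mm wide and 23 mm tall, connect adjacent legs with their undersides at z = 116 mm, each running between the inner faces of the legs it joins and aligned with the legs' outer faces on the other axis.

The ladder is on top of the table. Three stools sit around the table at the +y, −x, +x sides.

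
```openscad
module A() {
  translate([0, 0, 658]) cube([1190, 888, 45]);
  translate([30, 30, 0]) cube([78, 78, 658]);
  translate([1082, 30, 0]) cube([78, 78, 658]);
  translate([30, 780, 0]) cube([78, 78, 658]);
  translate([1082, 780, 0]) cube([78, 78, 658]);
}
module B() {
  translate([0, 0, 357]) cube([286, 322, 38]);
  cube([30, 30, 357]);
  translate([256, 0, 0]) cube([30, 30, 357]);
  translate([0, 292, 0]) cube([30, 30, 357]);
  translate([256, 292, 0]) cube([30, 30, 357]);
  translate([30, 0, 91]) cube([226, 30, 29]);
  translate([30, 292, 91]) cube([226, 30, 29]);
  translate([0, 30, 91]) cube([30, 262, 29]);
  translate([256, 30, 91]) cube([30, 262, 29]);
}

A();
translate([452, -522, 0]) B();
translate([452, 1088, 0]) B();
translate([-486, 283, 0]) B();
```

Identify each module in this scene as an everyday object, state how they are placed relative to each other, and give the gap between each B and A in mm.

Each stool's nearest face is 200 mm from the table's bounding box.

A is a table. B is a stool. Three stools sit around the table at the −y, +y, −x sides. The gap between each stool and the table is 200 mm.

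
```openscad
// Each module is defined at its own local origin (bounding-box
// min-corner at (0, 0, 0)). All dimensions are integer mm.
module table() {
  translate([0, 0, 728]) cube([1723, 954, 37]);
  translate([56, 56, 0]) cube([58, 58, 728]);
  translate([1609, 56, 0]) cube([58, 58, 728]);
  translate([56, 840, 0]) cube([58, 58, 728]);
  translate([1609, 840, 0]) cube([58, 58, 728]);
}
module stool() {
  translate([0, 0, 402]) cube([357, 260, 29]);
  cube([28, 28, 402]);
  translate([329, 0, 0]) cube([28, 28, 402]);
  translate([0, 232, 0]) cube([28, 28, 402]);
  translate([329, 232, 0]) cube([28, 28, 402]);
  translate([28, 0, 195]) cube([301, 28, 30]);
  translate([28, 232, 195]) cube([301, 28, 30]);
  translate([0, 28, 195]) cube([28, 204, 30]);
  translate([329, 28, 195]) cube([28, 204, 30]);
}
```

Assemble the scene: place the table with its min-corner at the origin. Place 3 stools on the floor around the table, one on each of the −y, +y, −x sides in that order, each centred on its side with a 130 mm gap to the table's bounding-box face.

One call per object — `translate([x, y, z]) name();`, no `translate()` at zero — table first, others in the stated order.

table();
translate([683, -390, 0]) stool();
translate([683, 1084, 0]) stool();
translate([-487, 347, 0]) stool();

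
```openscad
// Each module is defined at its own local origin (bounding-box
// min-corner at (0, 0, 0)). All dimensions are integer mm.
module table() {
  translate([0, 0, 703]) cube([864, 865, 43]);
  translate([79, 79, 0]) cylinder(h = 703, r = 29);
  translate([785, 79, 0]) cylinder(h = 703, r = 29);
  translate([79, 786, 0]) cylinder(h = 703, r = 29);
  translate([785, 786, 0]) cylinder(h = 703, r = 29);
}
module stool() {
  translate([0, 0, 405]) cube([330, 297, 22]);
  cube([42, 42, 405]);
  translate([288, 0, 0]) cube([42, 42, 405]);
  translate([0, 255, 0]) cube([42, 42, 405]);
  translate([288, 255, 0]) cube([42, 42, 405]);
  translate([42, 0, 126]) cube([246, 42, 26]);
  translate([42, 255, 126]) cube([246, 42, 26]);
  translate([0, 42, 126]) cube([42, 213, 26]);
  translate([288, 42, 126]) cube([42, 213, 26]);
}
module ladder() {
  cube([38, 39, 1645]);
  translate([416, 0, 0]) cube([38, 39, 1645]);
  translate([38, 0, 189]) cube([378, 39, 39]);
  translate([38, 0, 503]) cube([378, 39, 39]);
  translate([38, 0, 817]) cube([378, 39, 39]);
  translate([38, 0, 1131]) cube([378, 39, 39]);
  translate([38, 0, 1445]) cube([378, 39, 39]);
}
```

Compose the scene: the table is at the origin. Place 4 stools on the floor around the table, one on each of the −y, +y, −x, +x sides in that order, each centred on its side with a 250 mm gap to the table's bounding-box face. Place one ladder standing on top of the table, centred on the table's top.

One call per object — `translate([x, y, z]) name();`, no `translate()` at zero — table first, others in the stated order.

table();
translate([267, -547, 0]) stool();
translate([267, 1115, 0]) stool();
translate([-580, 284, 0]) stool();
translate([1114, 284, 0]) stool();
translate([205, 413, 746]) ladder();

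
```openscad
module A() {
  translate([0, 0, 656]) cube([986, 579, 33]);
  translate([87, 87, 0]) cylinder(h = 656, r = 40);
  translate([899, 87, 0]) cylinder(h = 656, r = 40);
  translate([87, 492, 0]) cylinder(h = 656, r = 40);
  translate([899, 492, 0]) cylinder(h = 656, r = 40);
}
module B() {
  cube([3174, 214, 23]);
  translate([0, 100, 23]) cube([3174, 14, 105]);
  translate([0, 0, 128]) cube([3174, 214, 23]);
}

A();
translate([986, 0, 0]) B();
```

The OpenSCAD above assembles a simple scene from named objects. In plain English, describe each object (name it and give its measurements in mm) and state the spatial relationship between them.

A is a rectangular dining table. The top is 986×579×33 mm with its upper surface at z = 689 mm. It stands on four round legs of 80 mm diameter, each leg's bounding box inset 47 mm from the nearest pair of top edges, running from the floor to the underside of the top.

B is an I-beam lying along x, 3174 mm long. Overall section height 151 mm. Two flanges 214 mm wide (y) and 23 mm thick, one on the floor and one at the top; a web 14 mm thick runs between them, centred on the flange width.

The I-beam is against the table's +x side, with their −y faces flush.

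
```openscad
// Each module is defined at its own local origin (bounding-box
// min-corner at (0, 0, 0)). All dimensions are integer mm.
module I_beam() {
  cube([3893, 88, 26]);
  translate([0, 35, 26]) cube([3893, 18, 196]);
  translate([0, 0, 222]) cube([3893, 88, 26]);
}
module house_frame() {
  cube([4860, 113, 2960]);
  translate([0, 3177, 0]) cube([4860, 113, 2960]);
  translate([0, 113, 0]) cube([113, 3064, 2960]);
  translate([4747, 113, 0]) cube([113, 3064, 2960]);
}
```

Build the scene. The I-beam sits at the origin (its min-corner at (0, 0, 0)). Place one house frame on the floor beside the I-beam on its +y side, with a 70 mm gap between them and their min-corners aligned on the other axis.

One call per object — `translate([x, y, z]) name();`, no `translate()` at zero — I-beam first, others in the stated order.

I_beam();
translate([0, 158, 0]) house_frame();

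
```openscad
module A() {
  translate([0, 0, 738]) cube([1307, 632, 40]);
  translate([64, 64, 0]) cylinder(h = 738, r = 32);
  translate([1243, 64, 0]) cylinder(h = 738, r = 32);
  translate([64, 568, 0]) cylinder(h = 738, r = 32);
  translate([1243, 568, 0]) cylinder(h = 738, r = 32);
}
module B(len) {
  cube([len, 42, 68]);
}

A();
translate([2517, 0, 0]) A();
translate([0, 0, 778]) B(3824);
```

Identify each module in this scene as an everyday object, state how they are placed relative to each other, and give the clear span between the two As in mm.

Second table starts at x = 2517; first ends at x = 1307; clear span = 2517 − 1307 = 1210 mm.

A is a table. B is a beam. A beam spans the tops of two tables. The clear span between the two tables is 1210 mm.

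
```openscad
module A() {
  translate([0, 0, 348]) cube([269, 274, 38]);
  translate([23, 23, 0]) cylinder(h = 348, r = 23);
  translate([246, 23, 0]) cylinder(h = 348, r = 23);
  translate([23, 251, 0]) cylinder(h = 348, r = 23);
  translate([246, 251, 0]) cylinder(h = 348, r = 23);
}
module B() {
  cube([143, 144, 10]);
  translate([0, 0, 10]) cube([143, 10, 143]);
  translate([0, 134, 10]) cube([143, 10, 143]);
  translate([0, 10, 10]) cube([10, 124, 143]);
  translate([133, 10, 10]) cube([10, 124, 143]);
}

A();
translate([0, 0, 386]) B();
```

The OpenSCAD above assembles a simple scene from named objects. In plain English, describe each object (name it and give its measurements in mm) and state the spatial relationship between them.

A is a four-legged stool. The seat is a 269×274×38 mm slab whose top surface is at z = 386 mm; four round legs, each 46 mm in diameter, run from the floor (z = 0) to the underside of the seat, each leg's axis is inset half a diameter from the nearest pair of seat edges (so the leg's bounding box is flush with the corner).

B is an open storage box with external size 143×144×153 mm and wall thickness 10 mm (the base is also 10 mm thick). The base covers the whole footprint; the four walls stand on the base, with the y-facing walls full-width and the x-facing walls fitting between their inner faces.

The open box is on top of the stool.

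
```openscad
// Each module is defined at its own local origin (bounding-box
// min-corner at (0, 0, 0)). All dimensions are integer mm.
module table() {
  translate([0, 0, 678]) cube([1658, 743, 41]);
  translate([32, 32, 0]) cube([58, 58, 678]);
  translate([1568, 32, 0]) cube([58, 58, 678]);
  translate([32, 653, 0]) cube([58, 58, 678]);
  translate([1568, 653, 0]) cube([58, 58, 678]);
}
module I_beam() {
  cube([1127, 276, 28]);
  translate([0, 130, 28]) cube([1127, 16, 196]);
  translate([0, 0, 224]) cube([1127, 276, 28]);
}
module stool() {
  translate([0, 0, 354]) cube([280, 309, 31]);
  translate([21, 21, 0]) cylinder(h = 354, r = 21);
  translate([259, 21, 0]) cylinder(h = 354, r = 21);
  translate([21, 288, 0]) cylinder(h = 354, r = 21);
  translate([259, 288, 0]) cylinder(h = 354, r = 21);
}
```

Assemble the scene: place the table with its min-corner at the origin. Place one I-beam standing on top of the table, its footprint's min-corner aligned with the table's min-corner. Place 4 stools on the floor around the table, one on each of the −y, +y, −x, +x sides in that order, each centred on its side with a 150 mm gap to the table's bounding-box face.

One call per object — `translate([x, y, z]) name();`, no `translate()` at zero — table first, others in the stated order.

table();
translate([0, 0, 719]) I_beam();
translate([689, -459, 0]) stool();
translate([689, 893, 0]) stool();
translate([-430, 217, 0]) stool();
translate([1808, 217, 0]) stool();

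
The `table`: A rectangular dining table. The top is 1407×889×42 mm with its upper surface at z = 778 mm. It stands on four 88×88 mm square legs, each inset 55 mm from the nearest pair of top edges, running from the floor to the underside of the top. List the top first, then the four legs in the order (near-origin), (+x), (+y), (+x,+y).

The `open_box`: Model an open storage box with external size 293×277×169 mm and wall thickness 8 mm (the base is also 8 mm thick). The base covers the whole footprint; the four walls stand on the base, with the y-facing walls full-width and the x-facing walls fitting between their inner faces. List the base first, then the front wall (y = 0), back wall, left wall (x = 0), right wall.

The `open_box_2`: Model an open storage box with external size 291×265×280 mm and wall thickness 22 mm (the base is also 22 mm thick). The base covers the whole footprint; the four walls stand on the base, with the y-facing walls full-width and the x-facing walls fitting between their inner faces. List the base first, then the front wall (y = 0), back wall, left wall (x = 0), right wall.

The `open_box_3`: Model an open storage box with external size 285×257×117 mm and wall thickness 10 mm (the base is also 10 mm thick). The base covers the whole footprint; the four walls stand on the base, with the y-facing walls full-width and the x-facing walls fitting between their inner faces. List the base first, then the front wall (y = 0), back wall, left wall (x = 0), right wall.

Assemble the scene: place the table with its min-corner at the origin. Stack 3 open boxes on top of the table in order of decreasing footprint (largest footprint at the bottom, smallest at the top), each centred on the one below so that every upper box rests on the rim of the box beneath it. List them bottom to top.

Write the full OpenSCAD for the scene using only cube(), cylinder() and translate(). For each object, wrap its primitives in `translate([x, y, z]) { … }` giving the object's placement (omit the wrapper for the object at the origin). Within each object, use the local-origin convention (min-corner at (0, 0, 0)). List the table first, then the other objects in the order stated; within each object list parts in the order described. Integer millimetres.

translate([0, 0, 736]) cube([1407, 889, 42]);
translate([55, 55, 0]) cube([88, 88, 736]);
translate([1264, 55, 0]) cube([88, 88, 736]);
translate([55, 746, 0]) cube([88, 88, 736]);
translate([1264, 746, 0]) cube([88, 88, 736]);
translate([557, 306, 778]) {
  cube([293, 277, 8]);
  translate([0, 0, 8]) cube([293, 8, 161]);
  translate([0, 269, 8]) cube([293, 8, 161]);
  translate([0, 8, 8]) cube([8, 261, 161]);
  translate([285, 8, 8]) cube([8, 261, 161]);
}
translate([558, 312, 947]) {
  cube([291, 265, 22]);
  translate([0, 0, 22]) cube([291, 22, 258]);
  translate([0, 243, 22]) cube([291, 22, 258]);
  translate([0, 22, 22]) cube([22, 221, 258]);
  translate([269, 22, 22]) cube([22, 221, 258]);
}
translate([561, 316, 1227]) {
  cube([285, 257, 10]);
  translate([0, 0, 10]) cube([285, 10, 107]);
  translate([0, 247, 10]) cube([285, 10, 107]);
  translate([0, 10, 10]) cube([10, 237, 107]);
  translate([275, 10, 10]) cube([10, 237, 107]);
}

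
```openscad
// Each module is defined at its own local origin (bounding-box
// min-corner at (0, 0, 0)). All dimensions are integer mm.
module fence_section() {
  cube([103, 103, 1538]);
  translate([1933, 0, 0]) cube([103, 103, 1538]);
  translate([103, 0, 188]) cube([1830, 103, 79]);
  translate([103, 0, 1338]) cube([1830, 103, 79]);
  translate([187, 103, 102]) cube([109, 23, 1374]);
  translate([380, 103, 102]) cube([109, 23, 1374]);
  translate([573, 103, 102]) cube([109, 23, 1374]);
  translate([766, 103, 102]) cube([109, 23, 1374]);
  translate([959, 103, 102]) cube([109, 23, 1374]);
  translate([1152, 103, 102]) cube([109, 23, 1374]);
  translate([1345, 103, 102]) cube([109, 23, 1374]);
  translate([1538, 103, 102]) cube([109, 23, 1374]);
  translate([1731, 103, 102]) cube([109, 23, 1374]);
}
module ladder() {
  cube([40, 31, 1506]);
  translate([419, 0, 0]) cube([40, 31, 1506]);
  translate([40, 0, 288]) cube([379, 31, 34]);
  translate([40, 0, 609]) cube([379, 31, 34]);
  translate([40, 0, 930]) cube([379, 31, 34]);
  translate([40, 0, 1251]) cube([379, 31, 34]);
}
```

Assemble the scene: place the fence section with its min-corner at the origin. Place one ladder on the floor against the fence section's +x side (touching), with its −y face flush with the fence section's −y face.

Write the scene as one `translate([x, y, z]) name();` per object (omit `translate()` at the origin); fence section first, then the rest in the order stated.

fence_section();
translate([2036, 0, 0]) ladder();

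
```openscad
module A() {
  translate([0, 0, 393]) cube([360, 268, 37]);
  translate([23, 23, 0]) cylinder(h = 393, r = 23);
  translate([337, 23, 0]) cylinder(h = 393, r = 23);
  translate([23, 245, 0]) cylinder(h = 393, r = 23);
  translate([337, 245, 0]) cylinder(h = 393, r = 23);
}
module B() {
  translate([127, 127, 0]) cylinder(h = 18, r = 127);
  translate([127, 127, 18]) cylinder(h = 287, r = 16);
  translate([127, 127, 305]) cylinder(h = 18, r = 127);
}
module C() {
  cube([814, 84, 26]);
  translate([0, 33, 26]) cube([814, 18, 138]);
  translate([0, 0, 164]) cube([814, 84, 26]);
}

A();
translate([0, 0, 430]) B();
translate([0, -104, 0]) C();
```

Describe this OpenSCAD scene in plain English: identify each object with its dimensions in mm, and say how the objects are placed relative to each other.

A is a four-legged stool. The seat is 360×268 mm, 37 mm thick, top at z = 430 mm. It stands on four round legs, each 46 mm in diameter, from z = 0 to the seat underside, each leg's axis is inset half a diameter from the nearest pair of seat edges (so the leg's bounding box is flush with the corner).

B is a spool: two coaxial disc flanges of radius 127 mm and thickness 18 mm, joined by a core cylinder of radius 16 mm and height 287 mm. The lower flange rests on z = 0 and the three cylinders share a vertical axis.

C is an I-beam lying along x, 814 mm long. Overall section height 190 mm. Two flanges 84 mm wide (y) and 26 mm thick, one on the floor and one at the top; a web 18 mm thick runs between them, centred on the flange width.

The spool is on top of the stool. The I-beam is on the floor beside the stool on its −y side.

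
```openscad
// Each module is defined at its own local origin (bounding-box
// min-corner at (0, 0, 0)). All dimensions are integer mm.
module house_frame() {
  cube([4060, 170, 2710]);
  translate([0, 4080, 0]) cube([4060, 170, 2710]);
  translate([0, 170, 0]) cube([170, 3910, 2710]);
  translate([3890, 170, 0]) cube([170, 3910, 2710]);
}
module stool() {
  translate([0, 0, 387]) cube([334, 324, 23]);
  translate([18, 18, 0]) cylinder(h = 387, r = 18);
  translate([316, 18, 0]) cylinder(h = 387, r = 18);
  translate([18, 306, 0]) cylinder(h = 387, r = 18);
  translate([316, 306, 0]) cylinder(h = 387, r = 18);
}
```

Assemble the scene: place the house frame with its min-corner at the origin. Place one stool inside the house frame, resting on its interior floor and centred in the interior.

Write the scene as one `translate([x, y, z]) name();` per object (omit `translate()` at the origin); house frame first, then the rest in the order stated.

house_frame();
translate([1863, 1963, 0]) stool();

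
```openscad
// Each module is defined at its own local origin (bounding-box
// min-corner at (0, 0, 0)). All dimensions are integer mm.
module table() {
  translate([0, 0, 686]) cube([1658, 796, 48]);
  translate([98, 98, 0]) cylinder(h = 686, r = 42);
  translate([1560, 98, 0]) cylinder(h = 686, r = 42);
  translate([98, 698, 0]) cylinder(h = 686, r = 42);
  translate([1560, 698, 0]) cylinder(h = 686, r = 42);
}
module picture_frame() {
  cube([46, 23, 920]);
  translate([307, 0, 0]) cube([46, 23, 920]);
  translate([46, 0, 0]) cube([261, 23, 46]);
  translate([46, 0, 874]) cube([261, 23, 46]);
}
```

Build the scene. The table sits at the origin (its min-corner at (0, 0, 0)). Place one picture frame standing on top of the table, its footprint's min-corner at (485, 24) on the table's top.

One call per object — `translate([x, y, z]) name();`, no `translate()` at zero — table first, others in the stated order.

table();
translate([485, 24, 734]) picture_frame();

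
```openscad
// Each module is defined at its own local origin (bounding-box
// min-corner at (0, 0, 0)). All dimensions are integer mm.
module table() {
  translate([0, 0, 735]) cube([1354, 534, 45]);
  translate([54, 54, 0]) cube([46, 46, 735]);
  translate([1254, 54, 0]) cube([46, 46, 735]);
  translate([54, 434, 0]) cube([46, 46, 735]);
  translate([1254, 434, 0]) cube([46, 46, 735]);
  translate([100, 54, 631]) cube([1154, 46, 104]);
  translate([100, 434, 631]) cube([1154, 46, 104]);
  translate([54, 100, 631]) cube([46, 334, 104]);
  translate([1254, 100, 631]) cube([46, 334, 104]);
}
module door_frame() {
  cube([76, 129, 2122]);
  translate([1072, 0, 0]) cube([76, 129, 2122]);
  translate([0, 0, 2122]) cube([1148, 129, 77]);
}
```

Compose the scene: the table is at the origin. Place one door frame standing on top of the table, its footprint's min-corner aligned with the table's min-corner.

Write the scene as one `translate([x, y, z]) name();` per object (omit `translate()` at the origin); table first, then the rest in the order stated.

table();
translate([0, 0, 780]) door_frame();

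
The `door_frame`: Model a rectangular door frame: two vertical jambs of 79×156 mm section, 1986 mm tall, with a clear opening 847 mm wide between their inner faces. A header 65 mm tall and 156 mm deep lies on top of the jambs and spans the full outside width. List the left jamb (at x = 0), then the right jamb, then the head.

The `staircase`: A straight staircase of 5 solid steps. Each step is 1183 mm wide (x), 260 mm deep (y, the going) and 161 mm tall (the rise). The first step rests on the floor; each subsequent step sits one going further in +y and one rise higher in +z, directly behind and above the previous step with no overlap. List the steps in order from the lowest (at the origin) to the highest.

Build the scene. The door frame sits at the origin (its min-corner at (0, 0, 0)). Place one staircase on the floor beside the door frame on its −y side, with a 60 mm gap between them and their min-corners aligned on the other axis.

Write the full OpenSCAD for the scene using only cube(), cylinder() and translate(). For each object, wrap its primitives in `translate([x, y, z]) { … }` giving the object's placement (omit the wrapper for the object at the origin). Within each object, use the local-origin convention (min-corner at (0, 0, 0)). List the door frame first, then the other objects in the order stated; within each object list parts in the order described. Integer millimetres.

cube([79, 156, 1986]);
translate([926, 0, 0]) cube([79, 156, 1986]);
translate([0, 0, 1986]) cube([1005, 156, 65]);
translate([0, -1360, 0]) {
  cube([1183, 260, 161]);
  translate([0, 260, 161]) cube([1183, 260, 161]);
  translate([0, 520, 322]) cube([1183, 260, 161]);
  translate([0, 780, 483]) cube([1183, 260, 161]);
  translate([0, 1040, 644]) cube([1183, 260, 161]);
}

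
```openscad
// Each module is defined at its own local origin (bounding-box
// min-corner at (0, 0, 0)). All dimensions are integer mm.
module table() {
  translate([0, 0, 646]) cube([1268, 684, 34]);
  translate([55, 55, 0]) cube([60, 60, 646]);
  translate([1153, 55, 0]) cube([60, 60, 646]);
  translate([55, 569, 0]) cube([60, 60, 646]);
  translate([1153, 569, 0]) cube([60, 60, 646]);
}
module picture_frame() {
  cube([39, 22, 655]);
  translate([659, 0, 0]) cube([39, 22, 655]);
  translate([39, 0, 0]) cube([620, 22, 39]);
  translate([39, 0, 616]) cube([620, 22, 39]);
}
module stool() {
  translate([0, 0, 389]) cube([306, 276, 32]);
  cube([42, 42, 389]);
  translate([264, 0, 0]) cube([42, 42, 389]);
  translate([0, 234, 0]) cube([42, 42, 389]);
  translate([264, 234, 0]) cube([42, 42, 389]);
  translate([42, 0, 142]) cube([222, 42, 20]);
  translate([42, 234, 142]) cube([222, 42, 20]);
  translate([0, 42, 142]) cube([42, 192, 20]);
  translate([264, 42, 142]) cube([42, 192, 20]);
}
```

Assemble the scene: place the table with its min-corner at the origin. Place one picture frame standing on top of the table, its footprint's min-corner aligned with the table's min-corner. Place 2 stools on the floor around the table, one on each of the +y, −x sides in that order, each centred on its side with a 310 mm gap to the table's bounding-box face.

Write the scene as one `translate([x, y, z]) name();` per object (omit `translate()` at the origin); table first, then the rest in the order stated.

table();
translate([0, 0, 680]) picture_frame();
translate([481, 994, 0]) stool();
translate([-616, 204, 0]) stool();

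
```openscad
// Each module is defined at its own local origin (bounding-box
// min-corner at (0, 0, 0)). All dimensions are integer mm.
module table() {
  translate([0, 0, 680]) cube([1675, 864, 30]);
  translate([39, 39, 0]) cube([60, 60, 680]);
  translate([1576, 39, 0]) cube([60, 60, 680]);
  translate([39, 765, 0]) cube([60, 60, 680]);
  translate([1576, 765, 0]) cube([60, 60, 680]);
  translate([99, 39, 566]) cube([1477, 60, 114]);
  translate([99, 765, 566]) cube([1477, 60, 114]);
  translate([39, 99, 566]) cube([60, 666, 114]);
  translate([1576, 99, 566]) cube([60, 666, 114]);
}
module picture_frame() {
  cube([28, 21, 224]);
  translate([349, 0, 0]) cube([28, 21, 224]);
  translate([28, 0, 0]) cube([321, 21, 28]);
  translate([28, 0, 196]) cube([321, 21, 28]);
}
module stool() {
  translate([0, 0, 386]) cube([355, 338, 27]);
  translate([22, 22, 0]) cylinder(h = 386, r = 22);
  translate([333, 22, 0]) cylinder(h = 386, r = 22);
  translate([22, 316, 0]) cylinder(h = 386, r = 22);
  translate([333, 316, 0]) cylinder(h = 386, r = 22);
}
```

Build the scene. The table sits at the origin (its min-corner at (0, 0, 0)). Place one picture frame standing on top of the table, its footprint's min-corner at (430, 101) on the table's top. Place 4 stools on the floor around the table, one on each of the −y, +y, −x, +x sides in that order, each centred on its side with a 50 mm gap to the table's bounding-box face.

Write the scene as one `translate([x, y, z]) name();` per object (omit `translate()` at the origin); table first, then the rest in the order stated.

table();
translate([430, 101, 710]) picture_frame();
translate([660, -388, 0]) stool();
translate([660, 914, 0]) stool();
translate([-405, 263, 0]) stool();
translate([1725, 263, 0]) stool();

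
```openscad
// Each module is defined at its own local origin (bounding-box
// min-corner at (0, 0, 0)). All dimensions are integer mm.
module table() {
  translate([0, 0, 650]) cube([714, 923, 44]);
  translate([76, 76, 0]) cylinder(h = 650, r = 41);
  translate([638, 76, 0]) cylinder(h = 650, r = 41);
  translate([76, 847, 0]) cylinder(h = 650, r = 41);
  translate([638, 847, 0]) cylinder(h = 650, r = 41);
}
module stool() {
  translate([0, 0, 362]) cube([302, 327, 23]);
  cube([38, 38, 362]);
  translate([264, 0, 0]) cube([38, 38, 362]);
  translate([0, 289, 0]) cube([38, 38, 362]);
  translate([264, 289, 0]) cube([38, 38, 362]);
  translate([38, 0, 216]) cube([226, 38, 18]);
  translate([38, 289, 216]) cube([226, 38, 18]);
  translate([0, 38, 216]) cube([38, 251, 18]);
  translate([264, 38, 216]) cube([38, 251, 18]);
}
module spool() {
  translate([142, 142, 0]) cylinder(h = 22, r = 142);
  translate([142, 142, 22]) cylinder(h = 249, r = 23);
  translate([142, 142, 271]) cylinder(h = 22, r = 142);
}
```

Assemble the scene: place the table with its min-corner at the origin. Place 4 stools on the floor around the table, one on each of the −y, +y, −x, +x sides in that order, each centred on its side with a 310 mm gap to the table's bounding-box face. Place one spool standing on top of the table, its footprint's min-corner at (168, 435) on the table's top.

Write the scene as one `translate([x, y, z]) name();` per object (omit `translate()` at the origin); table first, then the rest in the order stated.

table();
translate([206, -637, 0]) stool();
translate([206, 1233, 0]) stool();
translate([-612, 298, 0]) stool();
translate([1024, 298, 0]) stool();
translate([168, 435, 694]) spool();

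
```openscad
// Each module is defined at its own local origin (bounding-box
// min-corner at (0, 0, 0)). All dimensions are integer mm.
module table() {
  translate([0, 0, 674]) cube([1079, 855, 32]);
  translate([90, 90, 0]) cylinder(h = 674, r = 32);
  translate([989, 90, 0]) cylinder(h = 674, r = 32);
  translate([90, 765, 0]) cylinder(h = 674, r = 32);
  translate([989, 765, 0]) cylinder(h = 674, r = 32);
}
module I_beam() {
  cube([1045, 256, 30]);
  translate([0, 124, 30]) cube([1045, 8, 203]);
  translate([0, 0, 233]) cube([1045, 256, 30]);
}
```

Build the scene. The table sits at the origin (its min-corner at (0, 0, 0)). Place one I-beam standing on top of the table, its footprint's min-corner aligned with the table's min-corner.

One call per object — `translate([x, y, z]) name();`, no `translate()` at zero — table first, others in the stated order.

table();
translate([0, 0, 706]) I_beam();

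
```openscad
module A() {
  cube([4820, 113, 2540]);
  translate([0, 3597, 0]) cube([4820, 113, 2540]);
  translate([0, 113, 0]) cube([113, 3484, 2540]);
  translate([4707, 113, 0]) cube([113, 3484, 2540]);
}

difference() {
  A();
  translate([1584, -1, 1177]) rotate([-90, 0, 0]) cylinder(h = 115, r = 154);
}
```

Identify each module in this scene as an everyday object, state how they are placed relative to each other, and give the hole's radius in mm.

A is a house frame. The house frame has a circular hole through its front wall. The hole's radius is 154 mm.

The subtracted cylinder has r = 154 mm.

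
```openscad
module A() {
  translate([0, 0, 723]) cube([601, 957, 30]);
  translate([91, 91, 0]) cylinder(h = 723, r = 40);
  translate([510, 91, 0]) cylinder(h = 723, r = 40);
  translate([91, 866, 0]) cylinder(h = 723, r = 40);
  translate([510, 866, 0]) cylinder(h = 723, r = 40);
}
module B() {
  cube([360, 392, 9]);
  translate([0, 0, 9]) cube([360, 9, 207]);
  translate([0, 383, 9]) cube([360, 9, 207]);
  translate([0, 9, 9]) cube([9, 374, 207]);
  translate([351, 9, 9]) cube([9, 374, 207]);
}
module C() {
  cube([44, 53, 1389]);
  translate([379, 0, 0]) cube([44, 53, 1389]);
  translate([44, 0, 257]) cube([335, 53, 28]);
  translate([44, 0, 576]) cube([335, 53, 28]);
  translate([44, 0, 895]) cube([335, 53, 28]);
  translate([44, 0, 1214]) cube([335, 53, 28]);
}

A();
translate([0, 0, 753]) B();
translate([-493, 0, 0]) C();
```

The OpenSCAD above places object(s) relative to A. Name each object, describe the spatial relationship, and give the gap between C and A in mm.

A is a table. B is an open box. C is a ladder. The open box is on top of the table. The ladder is on the floor beside the table on its −x side. The gap between the ladder and the table is 70 mm.

The ladder's nearest face is 70 mm from the table's −x face.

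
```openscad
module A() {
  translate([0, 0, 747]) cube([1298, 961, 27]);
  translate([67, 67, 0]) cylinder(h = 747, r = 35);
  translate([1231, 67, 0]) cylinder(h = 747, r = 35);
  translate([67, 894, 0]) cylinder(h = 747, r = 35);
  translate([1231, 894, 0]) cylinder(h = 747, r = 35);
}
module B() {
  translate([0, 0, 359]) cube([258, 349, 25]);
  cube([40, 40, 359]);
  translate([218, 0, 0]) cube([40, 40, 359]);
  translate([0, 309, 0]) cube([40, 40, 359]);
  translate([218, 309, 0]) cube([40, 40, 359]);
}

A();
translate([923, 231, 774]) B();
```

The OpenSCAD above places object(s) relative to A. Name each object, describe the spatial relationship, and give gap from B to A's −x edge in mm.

The stool's min-x is at 923; the table's min-x is 0; gap = 923 mm.

A is a table. B is a stool. The stool is on top of the table. The gap from the stool to the table's −x edge is 923 mm.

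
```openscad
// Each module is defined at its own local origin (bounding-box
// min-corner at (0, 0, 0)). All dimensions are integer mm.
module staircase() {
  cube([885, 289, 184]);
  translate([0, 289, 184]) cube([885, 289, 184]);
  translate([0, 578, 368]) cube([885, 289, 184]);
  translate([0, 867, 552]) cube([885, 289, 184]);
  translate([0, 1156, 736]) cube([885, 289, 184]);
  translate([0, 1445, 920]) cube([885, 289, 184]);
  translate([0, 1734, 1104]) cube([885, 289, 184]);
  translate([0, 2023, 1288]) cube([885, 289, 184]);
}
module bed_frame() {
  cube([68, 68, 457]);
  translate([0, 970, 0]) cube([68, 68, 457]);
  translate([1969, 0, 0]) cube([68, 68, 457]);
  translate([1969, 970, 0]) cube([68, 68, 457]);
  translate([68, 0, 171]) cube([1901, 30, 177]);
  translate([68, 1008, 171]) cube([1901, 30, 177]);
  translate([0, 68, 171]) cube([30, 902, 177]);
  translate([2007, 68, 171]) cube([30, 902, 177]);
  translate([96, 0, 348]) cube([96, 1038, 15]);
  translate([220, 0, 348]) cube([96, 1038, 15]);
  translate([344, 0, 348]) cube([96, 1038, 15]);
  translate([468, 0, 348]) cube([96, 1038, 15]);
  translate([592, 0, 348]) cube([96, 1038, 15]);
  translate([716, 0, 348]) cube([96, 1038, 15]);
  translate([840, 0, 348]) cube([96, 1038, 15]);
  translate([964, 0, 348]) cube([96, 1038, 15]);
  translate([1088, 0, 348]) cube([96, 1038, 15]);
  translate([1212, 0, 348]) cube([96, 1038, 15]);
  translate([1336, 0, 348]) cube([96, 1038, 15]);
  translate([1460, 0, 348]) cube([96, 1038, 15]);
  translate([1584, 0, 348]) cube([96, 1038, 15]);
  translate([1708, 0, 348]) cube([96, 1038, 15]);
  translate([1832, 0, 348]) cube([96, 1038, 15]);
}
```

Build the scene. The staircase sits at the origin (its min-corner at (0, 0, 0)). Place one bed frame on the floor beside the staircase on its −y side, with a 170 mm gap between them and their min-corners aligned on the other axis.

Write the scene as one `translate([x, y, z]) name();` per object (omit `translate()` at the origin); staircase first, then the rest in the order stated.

staircase();
translate([0, -1208, 0]) bed_frame();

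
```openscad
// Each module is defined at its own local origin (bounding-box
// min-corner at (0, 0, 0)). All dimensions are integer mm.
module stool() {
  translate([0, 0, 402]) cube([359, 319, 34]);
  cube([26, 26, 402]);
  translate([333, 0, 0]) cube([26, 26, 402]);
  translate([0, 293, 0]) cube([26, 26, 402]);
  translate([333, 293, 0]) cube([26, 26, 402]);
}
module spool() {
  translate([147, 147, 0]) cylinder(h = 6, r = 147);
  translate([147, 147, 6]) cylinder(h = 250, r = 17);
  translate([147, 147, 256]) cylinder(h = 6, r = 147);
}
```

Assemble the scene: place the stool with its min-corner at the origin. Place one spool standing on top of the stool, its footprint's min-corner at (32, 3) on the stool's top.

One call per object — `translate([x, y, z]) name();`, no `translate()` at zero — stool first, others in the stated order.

stool();
translate([32, 3, 436]) spool();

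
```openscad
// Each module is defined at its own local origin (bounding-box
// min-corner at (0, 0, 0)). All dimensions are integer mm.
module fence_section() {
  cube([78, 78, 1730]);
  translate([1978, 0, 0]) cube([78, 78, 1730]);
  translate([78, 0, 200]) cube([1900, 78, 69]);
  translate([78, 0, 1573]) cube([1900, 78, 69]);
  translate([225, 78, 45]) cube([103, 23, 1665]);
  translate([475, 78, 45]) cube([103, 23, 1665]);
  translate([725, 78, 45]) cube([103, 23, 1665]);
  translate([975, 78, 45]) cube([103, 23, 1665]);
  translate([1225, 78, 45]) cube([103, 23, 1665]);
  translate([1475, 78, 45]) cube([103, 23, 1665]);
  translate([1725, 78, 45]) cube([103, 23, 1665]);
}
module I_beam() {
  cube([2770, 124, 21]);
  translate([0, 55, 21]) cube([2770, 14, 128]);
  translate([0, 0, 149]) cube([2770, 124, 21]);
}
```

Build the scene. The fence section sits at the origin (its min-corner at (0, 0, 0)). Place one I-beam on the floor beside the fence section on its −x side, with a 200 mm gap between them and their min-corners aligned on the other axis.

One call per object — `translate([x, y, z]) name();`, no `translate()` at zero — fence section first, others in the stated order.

fence_section();
translate([-2970, 0, 0]) I_beam();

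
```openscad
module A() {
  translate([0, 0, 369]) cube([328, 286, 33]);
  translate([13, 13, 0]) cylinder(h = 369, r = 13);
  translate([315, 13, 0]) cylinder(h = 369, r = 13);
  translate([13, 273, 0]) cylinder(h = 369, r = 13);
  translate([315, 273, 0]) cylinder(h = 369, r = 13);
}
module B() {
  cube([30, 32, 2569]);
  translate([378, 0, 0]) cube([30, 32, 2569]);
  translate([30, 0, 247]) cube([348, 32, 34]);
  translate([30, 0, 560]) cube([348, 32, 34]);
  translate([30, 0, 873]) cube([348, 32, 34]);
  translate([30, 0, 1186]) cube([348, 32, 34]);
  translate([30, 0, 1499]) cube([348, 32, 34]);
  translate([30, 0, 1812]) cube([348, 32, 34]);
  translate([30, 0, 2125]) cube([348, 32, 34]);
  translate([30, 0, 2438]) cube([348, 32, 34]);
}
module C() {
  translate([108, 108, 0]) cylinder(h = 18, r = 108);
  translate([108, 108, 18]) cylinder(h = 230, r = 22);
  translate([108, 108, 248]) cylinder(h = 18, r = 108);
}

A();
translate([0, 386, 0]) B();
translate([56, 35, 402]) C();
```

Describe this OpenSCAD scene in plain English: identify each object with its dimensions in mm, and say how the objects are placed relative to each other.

A is a simple wooden stool: a rectangular seat 328 mm (x) by 286 mm (y), 33 mm thick, top face at z = 402 mm, on four round legs, each 26 mm in diameter. The legs rest on z = 0, each leg's axis is inset half a diameter from the nearest pair of seat edges (so the leg's bounding box is flush with the corner).

B is a wooden ladder with two side rails of 30×32 mm section and 2569 mm height, set 408 mm apart overall. Between them run 8 rectangular rungs (32 mm deep, 34 mm thick), front faces flush with the rails' −y face. The bottom of the first rung is 247 mm above the floor and each subsequent rung is 313 mm higher than the one below.

C is a spool: two coaxial disc flanges of radius 108 mm and thickness 18 mm, joined by a core cylinder of radius 22 mm and height 230 mm. The lower flange rests on z = 0 and the three cylinders share a vertical axis.

The ladder is on the floor beside the stool on its +y side. The spool is on top of the stool, centred.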